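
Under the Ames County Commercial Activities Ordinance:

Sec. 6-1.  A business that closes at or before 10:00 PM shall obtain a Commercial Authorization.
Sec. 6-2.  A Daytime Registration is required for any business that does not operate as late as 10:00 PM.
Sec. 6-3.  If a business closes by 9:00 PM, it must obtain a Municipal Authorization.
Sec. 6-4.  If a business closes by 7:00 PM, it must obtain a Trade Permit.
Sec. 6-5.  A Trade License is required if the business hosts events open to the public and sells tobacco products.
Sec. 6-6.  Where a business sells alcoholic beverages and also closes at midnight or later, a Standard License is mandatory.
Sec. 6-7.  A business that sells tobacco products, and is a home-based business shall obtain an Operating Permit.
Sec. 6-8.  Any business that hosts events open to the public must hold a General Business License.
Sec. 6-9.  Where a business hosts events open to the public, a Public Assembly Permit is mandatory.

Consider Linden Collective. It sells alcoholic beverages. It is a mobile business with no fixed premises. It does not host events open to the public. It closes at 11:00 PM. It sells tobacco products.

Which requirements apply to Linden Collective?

Sec. 6-1. closes 11:00 PM, after 10:00 PM → Commercial Authorization not required.
Sec. 6-2. closes 11:00 PM, after 10:00 PM → Daytime Registration not required.
Sec. 6-3. closes 11:00 PM, after 9:00 PM → Municipal Authorization not required.
Sec. 6-4. closes 11:00 PM, after 7:00 PM → Trade Permit not required.
Sec. 6-5. does not host events open to the public; sells tobacco products → Trade License not required.
Sec. 6-6. sells alcoholic beverages; closes 11:00 PM, at/before midnight → Standard License not required.
Sec. 6-7. sells tobacco products; is a mobile business with no fixed premises (not: is a home-based business) → Operating Permit not required.
Sec. 6-8. does not host events open to the public → General Business License not required.
Sec. 6-9. does not host events open to the public → Public Assembly Permit not required.

None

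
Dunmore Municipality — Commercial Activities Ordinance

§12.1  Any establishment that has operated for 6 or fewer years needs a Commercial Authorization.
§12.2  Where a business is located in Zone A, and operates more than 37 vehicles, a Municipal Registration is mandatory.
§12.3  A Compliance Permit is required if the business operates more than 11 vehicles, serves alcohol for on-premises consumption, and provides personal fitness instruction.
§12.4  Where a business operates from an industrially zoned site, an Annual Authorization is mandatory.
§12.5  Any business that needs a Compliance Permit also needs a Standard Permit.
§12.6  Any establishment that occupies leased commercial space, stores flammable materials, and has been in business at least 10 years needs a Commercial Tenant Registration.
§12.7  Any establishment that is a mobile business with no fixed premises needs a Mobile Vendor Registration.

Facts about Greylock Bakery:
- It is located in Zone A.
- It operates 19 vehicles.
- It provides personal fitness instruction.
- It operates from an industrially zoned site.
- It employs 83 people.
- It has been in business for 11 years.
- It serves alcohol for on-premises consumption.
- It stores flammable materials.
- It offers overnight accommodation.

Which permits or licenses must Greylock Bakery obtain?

§12.1 years in business 11 > 6 → Commercial Authorization not required.
§12.2 is located in Zone A; vehicles 19 ≤ 37 → Municipal Registration not required.
§12.3 vehicles 19 > 11; serves alcohol for on-premises consumption; provides personal fitness instruction → Compliance Permit required.
§12.4 operates from an industrially zoned site → Annual Authorization required.
§12.5 Compliance Permit is required → Standard Permit also required.
§12.6 operates from an industrially zoned site (not: occupies leased commercial space); stores flammable materials; years in business 11 ≥ 10 → Commercial Tenant Registration not required.
§12.7 operates from an industrially zoned site (not: is a mobile business with no fixed premises) → Mobile Vendor Registration not required.

Annual Authorization, Compliance Permit, Standard Permit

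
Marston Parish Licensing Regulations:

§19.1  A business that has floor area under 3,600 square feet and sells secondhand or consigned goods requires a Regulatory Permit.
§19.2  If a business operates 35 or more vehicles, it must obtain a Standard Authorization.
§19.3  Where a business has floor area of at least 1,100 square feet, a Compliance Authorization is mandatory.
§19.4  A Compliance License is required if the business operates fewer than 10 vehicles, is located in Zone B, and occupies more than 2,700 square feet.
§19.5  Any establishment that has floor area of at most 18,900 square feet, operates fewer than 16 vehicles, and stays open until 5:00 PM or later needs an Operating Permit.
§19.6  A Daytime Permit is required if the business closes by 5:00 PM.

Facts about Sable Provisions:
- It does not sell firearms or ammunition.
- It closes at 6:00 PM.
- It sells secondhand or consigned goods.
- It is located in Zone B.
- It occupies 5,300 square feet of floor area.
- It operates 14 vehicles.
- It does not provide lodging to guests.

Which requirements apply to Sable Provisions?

Compliance Authorization, Operating Permit

§19.1 floor area 5,300 square feet ≥ 3,600 square feet; sells secondhand or consigned goods → Regulatory Permit not required.
§19.2 vehicles 14 < 35 → Standard Authorization not required.
§19.3 floor area 5,300 square feet ≥ 1,100 square feet → Compliance Authorization required.
§19.4 vehicles 14 ≥ 10; is located in Zone B; floor area 5,300 square feet > 2,700 square feet → Compliance License not required.
§19.5 floor area 5,300 square feet ≤ 18,900 square feet; vehicles 14 < 16; closes 6:00 PM, after 5:00 PM → Operating Permit required.
§19.6 closes 6:00 PM, after 5:00 PM → Daytime Permit not required.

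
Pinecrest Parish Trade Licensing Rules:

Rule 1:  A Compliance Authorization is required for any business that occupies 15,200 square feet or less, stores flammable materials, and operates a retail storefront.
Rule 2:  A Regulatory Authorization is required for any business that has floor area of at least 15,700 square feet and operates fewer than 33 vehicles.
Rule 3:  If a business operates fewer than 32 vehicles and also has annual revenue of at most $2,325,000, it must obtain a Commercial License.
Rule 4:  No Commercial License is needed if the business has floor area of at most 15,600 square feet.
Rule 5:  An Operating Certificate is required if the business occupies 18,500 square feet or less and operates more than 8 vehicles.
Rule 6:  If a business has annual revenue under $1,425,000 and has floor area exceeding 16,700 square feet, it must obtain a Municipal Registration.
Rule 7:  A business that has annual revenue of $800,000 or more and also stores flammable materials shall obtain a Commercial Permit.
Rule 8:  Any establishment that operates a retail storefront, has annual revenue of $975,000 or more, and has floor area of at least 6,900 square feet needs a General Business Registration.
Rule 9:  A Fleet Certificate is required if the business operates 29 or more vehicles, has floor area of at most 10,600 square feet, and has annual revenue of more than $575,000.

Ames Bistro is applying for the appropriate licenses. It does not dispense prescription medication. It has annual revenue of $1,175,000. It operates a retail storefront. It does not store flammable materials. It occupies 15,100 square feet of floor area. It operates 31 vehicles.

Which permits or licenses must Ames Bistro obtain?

General Business Registration, Operating Certificate

Rule 1: floor area 15,100 square feet ≤ 15,200 square feet; does not store flammable materials; operates a retail storefront → Compliance Authorization not required.
Rule 2: floor area 15,100 square feet < 15,700 square feet; vehicles 31 < 33 → Regulatory Authorization not required.
Rule 3: vehicles 31 < 32; revenue $1,175,000 ≤ $2,325,000 → Commercial License required.
Rule 4: floor area 15,100 square feet ≤ 15,600 square feet → exempt from Commercial License.
Rule 5: floor area 15,100 square feet ≤ 18,500 square feet; vehicles 31 > 8 → Operating Certificate required.
Rule 6: revenue $1,175,000 < $1,425,000; floor area 15,100 square feet ≤ 16,700 square feet → Municipal Registration not required.
Rule 7: revenue $1,175,000 ≥ $800,000; does not store flammable materials → Commercial Permit not required.
Rule 8: operates a retail storefront; revenue $1,175,000 ≥ $975,000; floor area 15,100 square feet ≥ 6,900 square feet → General Business Registration required.
Rule 9: vehicles 31 ≥ 29; floor area 15,100 square feet > 10,600 square feet; revenue $1,175,000 > $575,000 → Fleet Certificate not required.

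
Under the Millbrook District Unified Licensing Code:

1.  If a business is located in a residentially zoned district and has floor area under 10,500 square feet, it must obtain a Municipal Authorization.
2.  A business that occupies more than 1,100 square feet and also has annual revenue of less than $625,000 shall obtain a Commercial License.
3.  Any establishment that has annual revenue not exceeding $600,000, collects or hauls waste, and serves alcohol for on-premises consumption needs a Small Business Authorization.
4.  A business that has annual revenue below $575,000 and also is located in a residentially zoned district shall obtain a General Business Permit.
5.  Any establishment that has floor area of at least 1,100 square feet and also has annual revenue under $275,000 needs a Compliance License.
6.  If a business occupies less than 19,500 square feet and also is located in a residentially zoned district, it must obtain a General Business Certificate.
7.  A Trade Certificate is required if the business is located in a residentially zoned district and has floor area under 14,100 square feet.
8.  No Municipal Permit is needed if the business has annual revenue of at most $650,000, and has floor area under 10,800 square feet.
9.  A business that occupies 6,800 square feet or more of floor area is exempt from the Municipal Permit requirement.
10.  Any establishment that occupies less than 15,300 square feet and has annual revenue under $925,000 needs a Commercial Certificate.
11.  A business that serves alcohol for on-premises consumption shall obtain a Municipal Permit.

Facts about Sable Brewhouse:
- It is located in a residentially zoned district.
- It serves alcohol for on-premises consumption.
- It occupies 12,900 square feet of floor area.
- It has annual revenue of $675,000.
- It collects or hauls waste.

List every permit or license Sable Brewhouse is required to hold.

Commercial Certificate, General Business Certificate, Trade Certificate

1. is located in a residentially zoned district; floor area 12,900 square feet ≥ 10,500 square feet → Municipal Authorization not required.
2. floor area 12,900 square feet > 1,100 square feet; revenue $675,000 ≥ $625,000 → Commercial License not required.
3. revenue $675,000 > $600,000; collects or hauls waste; serves alcohol for on-premises consumption → Small Business Authorization not required.
4. revenue $675,000 ≥ $575,000; is located in a residentially zoned district → General Business Permit not required.
5. floor area 12,900 square feet ≥ 1,100 square feet; revenue $675,000 ≥ $275,000 → Compliance License not required.
6. floor area 12,900 square feet < 19,500 square feet; is located in a residentially zoned district → General Business Certificate required.
7. is located in a residentially zoned district; floor area 12,900 square feet < 14,100 square feet → Trade Certificate required.
8. revenue $675,000 > $650,000; floor area 12,900 square feet ≥ 10,800 square feet → Municipal Permit exemption does not apply.
9. floor area 12,900 square feet ≥ 6,800 square feet → exempt from Municipal Permit.
10. floor area 12,900 square feet < 15,300 square feet; revenue $675,000 < $925,000 → Commercial Certificate required.
11. serves alcohol for on-premises consumption → Municipal Permit required.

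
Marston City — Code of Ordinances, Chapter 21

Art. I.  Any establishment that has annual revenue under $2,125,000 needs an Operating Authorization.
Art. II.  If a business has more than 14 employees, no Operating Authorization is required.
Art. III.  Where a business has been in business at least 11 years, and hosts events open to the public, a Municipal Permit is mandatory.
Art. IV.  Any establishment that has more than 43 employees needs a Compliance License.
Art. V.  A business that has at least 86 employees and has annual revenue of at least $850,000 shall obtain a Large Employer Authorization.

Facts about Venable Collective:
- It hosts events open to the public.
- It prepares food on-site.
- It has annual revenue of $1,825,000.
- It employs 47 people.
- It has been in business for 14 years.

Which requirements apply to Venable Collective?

Art. I. revenue $1,825,000 < $2,125,000 → Operating Authorization required.
Art. II. employees 47 > 14 → exempt from Operating Authorization.
Art. III. years in business 14 ≥ 11; hosts events open to the public → Municipal Permit required.
Art. IV. employees 47 > 43 → Compliance License required.
Art. V. employees 47 < 86; revenue $1,825,000 ≥ $850,000 → Large Employer Authorization not required.

Compliance License, Municipal Permit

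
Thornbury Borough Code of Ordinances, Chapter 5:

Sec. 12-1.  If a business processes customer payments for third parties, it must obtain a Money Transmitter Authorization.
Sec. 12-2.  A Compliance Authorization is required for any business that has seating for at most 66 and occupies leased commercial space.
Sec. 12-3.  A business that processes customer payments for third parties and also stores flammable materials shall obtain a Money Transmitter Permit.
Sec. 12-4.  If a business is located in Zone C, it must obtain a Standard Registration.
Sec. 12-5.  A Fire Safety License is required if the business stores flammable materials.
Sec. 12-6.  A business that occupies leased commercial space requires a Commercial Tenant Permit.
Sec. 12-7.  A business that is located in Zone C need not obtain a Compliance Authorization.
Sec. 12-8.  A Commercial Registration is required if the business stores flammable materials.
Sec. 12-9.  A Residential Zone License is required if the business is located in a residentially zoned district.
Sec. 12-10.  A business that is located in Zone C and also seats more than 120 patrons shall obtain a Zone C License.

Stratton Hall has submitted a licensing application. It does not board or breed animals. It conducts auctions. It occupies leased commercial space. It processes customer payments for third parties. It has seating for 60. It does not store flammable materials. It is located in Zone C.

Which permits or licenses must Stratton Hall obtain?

Sec. 12-1. processes customer payments for third parties → Money Transmitter Authorization required.
Sec. 12-2. seating 60 ≤ 66; occupies leased commercial space → Compliance Authorization required.
Sec. 12-3. processes customer payments for third parties; does not store flammable materials → Money Transmitter Permit not required.
Sec. 12-4. is located in Zone C → Standard Registration required.
Sec. 12-5. does not store flammable materials → Fire Safety License not required.
Sec. 12-6. occupies leased commercial space → Commercial Tenant Permit required.
Sec. 12-7. is located in Zone C → exempt from Compliance Authorization.
Sec. 12-8. does not store flammable materials → Commercial Registration not required.
Sec. 12-9. is located in Zone C (not: is located in a residentially zoned district) → Residential Zone License not required.
Sec. 12-10. is located in Zone C; seating 60 ≤ 120 → Zone C License not required.

Commercial Tenant Permit, Money Transmitter Authorization, Standard Registration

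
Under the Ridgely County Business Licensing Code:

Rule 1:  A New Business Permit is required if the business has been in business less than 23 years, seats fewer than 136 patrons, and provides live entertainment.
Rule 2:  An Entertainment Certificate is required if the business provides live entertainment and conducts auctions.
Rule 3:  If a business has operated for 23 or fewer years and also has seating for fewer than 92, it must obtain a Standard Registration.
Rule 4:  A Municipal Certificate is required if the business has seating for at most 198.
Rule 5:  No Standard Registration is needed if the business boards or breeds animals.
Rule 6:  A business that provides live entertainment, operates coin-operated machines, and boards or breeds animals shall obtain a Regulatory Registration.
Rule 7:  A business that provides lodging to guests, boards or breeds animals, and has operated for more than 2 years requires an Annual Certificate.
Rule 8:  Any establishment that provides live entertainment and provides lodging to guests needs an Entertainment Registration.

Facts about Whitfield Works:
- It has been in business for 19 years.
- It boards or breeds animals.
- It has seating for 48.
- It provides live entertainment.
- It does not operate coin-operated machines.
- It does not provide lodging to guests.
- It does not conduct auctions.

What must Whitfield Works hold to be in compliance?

Rule 1: years in business 19 < 23; seating 48 < 136; provides live entertainment → New Business Permit required.
Rule 2: provides live entertainment; does not conduct auctions → Entertainment Certificate not required.
Rule 3: years in business 19 ≤ 23; seating 48 < 92 → Standard Registration required.
Rule 4: seating 48 ≤ 198 → Municipal Certificate required.
Rule 5: boards or breeds animals → exempt from Standard Registration.
Rule 6: provides live entertainment; does not operate coin-operated machines; boards or breeds animals → Regulatory Registration not required.
Rule 7: does not provide lodging to guests; boards or breeds animals; years in business 19 > 2 → Annual Certificate not required.
Rule 8: provides live entertainment; does not provide lodging to guests → Entertainment Registration not required.

Municipal Certificate, New Business Permit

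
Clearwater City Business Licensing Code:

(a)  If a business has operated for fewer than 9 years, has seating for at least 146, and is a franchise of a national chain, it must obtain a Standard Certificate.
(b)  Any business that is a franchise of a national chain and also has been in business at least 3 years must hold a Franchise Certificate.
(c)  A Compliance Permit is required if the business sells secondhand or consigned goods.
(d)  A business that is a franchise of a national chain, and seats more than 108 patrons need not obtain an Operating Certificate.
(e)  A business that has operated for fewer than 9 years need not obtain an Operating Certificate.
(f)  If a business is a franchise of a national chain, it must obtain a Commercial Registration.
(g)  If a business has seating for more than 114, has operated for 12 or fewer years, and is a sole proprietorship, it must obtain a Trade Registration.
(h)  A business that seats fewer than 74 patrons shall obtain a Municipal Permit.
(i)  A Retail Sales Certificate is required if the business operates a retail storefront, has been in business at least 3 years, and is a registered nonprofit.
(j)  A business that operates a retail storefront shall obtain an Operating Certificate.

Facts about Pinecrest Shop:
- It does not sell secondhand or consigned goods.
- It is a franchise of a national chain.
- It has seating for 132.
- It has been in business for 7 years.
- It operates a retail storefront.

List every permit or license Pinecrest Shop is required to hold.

Commercial Registration, Franchise Certificate

(a) years in business 7 < 9; seating 132 < 146; is a franchise of a national chain → Standard Certificate not required.
(b) is a franchise of a national chain; years in business 7 ≥ 3 → Franchise Certificate required.
(c) does not sell secondhand or consigned goods → Compliance Permit not required.
(d) is a franchise of a national chain; seating 132 > 108 → exempt from Operating Certificate.
(e) years in business 7 < 9 → exempt from Operating Certificate.
(f) is a franchise of a national chain → Commercial Registration required.
(g) seating 132 > 114; years in business 7 ≤ 12; is a franchise of a national chain (not: is a sole proprietorship) → Trade Registration not required.
(h) seating 132 ≥ 74 → Municipal Permit not required.
(i) operates a retail storefront; years in business 7 ≥ 3; is a franchise of a national chain (not: is a registered nonprofit) → Retail Sales Certificate not required.
(j) operates a retail storefront → Operating Certificate required.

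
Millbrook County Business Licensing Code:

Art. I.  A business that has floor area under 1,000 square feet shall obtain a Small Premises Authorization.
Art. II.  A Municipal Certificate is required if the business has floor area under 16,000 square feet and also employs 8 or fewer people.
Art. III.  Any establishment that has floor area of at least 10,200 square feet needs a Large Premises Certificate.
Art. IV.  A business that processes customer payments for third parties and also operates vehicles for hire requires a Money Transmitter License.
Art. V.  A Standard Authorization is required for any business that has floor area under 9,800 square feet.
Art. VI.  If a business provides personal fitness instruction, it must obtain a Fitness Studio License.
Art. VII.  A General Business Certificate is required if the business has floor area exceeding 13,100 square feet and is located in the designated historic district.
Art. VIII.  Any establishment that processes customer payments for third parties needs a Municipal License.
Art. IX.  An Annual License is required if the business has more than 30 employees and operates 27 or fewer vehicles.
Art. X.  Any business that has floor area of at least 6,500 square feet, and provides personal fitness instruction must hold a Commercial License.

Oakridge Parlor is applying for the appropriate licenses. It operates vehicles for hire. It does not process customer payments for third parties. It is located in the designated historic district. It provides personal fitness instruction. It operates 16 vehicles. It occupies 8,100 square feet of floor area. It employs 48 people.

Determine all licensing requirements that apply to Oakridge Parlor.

Art. I. floor area 8,100 square feet ≥ 1,000 square feet → Small Premises Authorization not required.
Art. II. floor area 8,100 square feet < 16,000 square feet; employees 48 > 8 → Municipal Certificate not required.
Art. III. floor area 8,100 square feet < 10,200 square feet → Large Premises Certificate not required.
Art. IV. does not process customer payments for third parties; operates vehicles for hire → Money Transmitter License not required.
Art. V. floor area 8,100 square feet < 9,800 square feet → Standard Authorization required.
Art. VI. provides personal fitness instruction → Fitness Studio License required.
Art. VII. floor area 8,100 square feet ≤ 13,100 square feet; is located in the designated historic district → General Business Certificate not required.
Art. VIII. does not process customer payments for third parties → Municipal License not required.
Art. IX. employees 48 > 30; vehicles 16 ≤ 27 → Annual License required.
Art. X. floor area 8,100 square feet ≥ 6,500 square feet; provides personal fitness instruction → Commercial License required.

Annual License, Commercial License, Fitness Studio License, Standard Authorization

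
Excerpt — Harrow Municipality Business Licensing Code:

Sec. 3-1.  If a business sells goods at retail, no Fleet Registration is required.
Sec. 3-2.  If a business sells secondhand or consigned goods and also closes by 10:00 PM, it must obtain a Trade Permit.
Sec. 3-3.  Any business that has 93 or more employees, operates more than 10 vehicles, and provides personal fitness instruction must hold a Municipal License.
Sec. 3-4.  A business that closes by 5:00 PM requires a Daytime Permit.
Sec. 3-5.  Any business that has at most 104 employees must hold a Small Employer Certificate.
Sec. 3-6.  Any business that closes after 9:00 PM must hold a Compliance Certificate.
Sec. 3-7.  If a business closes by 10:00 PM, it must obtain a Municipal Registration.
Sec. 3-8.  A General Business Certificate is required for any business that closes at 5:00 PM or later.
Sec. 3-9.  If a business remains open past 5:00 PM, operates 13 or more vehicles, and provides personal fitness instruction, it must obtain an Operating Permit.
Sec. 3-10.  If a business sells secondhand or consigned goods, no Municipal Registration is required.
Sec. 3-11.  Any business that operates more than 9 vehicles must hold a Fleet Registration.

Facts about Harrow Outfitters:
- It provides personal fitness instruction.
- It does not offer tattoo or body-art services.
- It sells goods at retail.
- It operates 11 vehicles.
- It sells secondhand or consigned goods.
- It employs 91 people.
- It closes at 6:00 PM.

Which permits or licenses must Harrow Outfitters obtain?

General Business Certificate, Small Employer Certificate, Trade Permit

Sec. 3-1. sells goods at retail → exempt from Fleet Registration.
Sec. 3-2. sells secondhand or consigned goods; closes 6:00 PM, at/before 10:00 PM → Trade Permit required.
Sec. 3-3. employees 91 < 93; vehicles 11 > 10; provides personal fitness instruction → Municipal License not required.
Sec. 3-4. closes 6:00 PM, after 5:00 PM → Daytime Permit not required.
Sec. 3-5. employees 91 ≤ 104 → Small Employer Certificate required.
Sec. 3-6. closes 6:00 PM, at/before 9:00 PM → Compliance Certificate not required.
Sec. 3-7. closes 6:00 PM, at/before 10:00 PM → Municipal Registration required.
Sec. 3-8. closes 6:00 PM, after 5:00 PM → General Business Certificate required.
Sec. 3-9. closes 6:00 PM, after 5:00 PM; vehicles 11 < 13; provides personal fitness instruction → Operating Permit not required.
Sec. 3-10. sells secondhand or consigned goods → exempt from Municipal Registration.
Sec. 3-11. vehicles 11 > 9 → Fleet Registration required.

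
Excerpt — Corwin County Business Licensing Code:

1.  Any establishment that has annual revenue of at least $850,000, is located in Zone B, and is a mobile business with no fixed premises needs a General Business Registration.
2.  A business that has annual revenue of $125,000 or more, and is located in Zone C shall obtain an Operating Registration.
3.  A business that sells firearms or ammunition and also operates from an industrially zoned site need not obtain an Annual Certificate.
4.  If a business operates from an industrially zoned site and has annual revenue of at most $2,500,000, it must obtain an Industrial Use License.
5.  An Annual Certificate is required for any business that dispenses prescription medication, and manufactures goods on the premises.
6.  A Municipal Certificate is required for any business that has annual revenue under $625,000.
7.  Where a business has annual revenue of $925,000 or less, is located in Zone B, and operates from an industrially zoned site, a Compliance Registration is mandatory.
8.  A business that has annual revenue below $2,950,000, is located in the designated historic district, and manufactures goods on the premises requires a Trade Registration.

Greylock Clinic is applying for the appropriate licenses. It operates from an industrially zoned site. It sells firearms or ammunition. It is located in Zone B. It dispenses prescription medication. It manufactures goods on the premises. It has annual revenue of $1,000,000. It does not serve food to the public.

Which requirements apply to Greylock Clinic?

1. revenue $1,000,000 ≥ $850,000; is located in Zone B; operates from an industrially zoned site (not: is a mobile business with no fixed premises) → General Business Registration not required.
2. revenue $1,000,000 ≥ $125,000; is located in Zone B (not: is located in Zone C) → Operating Registration not required.
3. sells firearms or ammunition; operates from an industrially zoned site → exempt from Annual Certificate.
4. operates from an industrially zoned site; revenue $1,000,000 ≤ $2,500,000 → Industrial Use License required.
5. dispenses prescription medication; manufactures goods on the premises → Annual Certificate required.
6. revenue $1,000,000 ≥ $625,000 → Municipal Certificate not required.
7. revenue $1,000,000 > $925,000; is located in Zone B; operates from an industrially zoned site → Compliance Registration not required.
8. revenue $1,000,000 < $2,950,000; is located in Zone B (not: is located in the designated historic district); manufactures goods on the premises → Trade Registration not required.

Industrial Use License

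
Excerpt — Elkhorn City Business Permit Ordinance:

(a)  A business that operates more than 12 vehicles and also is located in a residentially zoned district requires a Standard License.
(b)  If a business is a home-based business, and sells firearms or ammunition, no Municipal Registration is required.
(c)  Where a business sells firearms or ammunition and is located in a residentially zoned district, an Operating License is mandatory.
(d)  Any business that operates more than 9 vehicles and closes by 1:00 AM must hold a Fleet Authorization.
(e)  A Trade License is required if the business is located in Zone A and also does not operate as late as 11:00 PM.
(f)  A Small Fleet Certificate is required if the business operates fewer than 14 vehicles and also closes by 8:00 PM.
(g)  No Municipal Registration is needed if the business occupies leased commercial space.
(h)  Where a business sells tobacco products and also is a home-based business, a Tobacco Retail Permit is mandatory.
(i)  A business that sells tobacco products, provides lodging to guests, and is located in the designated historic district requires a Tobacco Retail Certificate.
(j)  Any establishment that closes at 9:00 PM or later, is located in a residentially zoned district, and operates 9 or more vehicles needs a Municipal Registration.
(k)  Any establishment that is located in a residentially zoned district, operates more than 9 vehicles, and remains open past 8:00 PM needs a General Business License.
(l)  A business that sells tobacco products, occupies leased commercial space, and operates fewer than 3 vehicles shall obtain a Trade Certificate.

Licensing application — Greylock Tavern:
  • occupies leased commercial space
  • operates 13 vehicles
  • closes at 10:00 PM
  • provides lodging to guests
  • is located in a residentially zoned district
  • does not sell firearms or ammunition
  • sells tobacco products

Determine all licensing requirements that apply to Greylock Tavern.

Fleet Authorization, General Business License, Standard License

(a) vehicles 13 > 12; is located in a residentially zoned district → Standard License required.
(b) occupies leased commercial space (not: is a home-based business); does not sell firearms or ammunition → Municipal Registration exemption does not apply.
(c) does not sell firearms or ammunition; is located in a residentially zoned district → Operating License not required.
(d) vehicles 13 > 9; closes 10:00 PM, at/before 1:00 AM → Fleet Authorization required.
(e) is located in a residentially zoned district (not: is located in Zone A); closes 10:00 PM, at/before 11:00 PM → Trade License not required.
(f) vehicles 13 < 14; closes 10:00 PM, after 8:00 PM → Small Fleet Certificate not required.
(g) occupies leased commercial space → exempt from Municipal Registration.
(h) sells tobacco products; occupies leased commercial space (not: is a home-based business) → Tobacco Retail Permit not required.
(i) sells tobacco products; provides lodging to guests; is located in a residentially zoned district (not: is located in the designated historic district) → Tobacco Retail Certificate not required.
(j) closes 10:00 PM, after 9:00 PM; is located in a residentially zoned district; vehicles 13 ≥ 9 → Municipal Registration required.
(k) is located in a residentially zoned district; vehicles 13 > 9; closes 10:00 PM, after 8:00 PM → General Business License required.
(l) sells tobacco products; occupies leased commercial space; vehicles 13 ≥ 3 → Trade Certificate not required.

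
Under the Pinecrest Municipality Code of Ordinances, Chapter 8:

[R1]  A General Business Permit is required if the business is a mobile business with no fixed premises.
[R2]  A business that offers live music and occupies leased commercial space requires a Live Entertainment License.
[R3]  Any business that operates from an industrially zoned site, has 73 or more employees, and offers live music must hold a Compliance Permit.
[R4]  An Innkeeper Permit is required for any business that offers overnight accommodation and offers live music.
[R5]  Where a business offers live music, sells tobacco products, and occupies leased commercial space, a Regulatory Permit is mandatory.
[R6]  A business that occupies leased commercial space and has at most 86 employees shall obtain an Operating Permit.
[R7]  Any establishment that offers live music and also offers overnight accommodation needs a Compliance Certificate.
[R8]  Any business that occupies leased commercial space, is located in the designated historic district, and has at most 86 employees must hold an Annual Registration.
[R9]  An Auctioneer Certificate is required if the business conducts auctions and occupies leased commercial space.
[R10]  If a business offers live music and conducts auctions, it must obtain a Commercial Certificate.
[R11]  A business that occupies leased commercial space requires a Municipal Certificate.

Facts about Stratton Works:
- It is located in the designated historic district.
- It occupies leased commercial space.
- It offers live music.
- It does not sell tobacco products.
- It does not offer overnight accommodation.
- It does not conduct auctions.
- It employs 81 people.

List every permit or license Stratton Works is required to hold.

Annual Registration, Live Entertainment License, Municipal Certificate, Operating Permit

[R1] occupies leased commercial space (not: is a mobile business with no fixed premises) → General Business Permit not required.
[R2] offers live music; occupies leased commercial space → Live Entertainment License required.
[R3] occupies leased commercial space (not: operates from an industrially zoned site); employees 81 ≥ 73; offers live music → Compliance Permit not required.
[R4] does not offer overnight accommodation; offers live music → Innkeeper Permit not required.
[R5] offers live music; does not sell tobacco products; occupies leased commercial space → Regulatory Permit not required.
[R6] occupies leased commercial space; employees 81 ≤ 86 → Operating Permit required.
[R7] offers live music; does not offer overnight accommodation → Compliance Certificate not required.
[R8] occupies leased commercial space; is located in the designated historic district; employees 81 ≤ 86 → Annual Registration required.
[R9] does not conduct auctions; occupies leased commercial space → Auctioneer Certificate not required.
[R10] offers live music; does not conduct auctions → Commercial Certificate not required.
[R11] occupies leased commercial space → Municipal Certificate required.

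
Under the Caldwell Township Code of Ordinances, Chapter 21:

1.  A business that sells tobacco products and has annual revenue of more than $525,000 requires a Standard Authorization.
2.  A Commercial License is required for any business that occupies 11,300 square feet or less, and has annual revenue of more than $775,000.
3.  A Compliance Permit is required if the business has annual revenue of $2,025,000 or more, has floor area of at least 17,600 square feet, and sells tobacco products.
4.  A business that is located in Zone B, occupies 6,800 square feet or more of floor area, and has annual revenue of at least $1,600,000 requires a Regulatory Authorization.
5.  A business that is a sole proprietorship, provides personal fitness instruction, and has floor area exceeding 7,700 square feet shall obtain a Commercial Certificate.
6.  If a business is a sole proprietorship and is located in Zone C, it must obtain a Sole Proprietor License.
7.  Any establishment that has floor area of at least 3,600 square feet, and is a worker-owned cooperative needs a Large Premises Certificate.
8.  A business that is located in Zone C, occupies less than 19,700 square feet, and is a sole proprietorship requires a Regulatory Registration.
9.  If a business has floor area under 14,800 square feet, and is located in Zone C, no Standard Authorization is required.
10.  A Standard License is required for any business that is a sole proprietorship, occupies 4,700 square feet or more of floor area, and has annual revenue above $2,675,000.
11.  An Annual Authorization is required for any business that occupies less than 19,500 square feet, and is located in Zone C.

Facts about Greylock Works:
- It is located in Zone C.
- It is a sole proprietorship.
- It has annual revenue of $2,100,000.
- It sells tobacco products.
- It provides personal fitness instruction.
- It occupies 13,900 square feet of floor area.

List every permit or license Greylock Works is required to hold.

Annual Authorization, Commercial Certificate, Regulatory Registration, Sole Proprietor License

1. sells tobacco products; revenue $2,100,000 > $525,000 → Standard Authorization required.
2. floor area 13,900 square feet > 11,300 square feet; revenue $2,100,000 > $775,000 → Commercial License not required.
3. revenue $2,100,000 ≥ $2,025,000; floor area 13,900 square feet < 17,600 square feet; sells tobacco products → Compliance Permit not required.
4. is located in Zone C (not: is located in Zone B); floor area 13,900 square feet ≥ 6,800 square feet; revenue $2,100,000 ≥ $1,600,000 → Regulatory Authorization not required.
5. is a sole proprietorship; provides personal fitness instruction; floor area 13,900 square feet > 7,700 square feet → Commercial Certificate required.
6. is a sole proprietorship; is located in Zone C → Sole Proprietor License required.
7. floor area 13,900 square feet ≥ 3,600 square feet; is a sole proprietorship (not: is a worker-owned cooperative) → Large Premises Certificate not required.
8. is located in Zone C; floor area 13,900 square feet < 19,700 square feet; is a sole proprietorship → Regulatory Registration required.
9. floor area 13,900 square feet < 14,800 square feet; is located in Zone C → exempt from Standard Authorization.
10. is a sole proprietorship; floor area 13,900 square feet ≥ 4,700 square feet; revenue $2,100,000 ≤ $2,675,000 → Standard License not required.
11. floor area 13,900 square feet < 19,500 square feet; is located in Zone C → Annual Authorization required.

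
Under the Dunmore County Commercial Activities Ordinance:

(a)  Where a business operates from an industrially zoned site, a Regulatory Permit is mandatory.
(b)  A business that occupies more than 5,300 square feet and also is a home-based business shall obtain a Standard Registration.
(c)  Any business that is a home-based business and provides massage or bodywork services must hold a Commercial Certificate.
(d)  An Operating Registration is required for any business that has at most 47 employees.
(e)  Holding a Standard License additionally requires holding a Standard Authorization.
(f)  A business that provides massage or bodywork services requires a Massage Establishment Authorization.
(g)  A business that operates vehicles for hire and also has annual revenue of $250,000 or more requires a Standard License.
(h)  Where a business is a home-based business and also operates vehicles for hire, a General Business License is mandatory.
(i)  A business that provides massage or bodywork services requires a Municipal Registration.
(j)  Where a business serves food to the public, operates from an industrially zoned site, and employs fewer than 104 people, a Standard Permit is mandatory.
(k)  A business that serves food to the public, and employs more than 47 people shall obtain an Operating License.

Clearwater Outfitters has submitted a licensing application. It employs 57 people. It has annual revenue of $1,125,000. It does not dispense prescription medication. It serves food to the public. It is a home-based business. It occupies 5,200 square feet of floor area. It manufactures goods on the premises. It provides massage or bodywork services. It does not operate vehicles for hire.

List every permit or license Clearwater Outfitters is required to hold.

(a) is a home-based business (not: operates from an industrially zoned site) → Regulatory Permit not required.
(b) floor area 5,200 square feet ≤ 5,300 square feet; is a home-based business → Standard Registration not required.
(c) is a home-based business; provides massage or bodywork services → Commercial Certificate required.
(d) employees 57 > 47 → Operating Registration not required.
(e) Standard License is not required → no effect.
(f) provides massage or bodywork services → Massage Establishment Authorization required.
(g) does not operate vehicles for hire; revenue $1,125,000 ≥ $250,000 → Standard License not required.
(h) is a home-based business; does not operate vehicles for hire → General Business License not required.
(i) provides massage or bodywork services → Municipal Registration required.
(j) serves food to the public; is a home-based business (not: operates from an industrially zoned site); employees 57 < 104 → Standard Permit not required.
(k) serves food to the public; employees 57 > 47 → Operating License required.

Commercial Certificate, Massage Establishment Authorization, Municipal Registration, Operating License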